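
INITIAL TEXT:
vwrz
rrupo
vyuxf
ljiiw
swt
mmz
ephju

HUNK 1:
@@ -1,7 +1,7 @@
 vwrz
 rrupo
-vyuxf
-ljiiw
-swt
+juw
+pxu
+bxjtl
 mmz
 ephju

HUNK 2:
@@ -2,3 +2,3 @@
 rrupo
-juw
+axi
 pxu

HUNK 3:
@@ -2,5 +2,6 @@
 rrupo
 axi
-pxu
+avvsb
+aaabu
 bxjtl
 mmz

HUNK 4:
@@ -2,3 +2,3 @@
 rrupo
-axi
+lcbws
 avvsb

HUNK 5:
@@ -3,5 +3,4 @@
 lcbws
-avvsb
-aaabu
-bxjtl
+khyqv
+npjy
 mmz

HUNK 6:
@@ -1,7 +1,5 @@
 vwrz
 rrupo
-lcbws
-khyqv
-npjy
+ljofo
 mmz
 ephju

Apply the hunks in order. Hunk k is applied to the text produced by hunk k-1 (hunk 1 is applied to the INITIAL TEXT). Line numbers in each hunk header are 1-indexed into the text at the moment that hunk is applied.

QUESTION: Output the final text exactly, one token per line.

Hunk 1: at line 1 remove [vyuxf,ljiiw,swt] add [juw,pxu,bxjtl] -> 7 lines: vwrz rrupo juw pxu bxjtl mmz ephju
Hunk 2: at line 2 remove [juw] add [axi] -> 7 lines: vwrz rrupo axi pxu bxjtl mmz ephju
Hunk 3: at line 2 remove [pxu] add [avvsb,aaabu] -> 8 lines: vwrz rrupo axi avvsb aaabu bxjtl mmz ephju
Hunk 4: at line 2 remove [axi] add [lcbws] -> 8 lines: vwrz rrupo lcbws avvsb aaabu bxjtl mmz ephju
Hunk 5: at line 3 remove [avvsb,aaabu,bxjtl] add [khyqv,npjy] -> 7 lines: vwrz rrupo lcbws khyqv npjy mmz ephju
Hunk 6: at line 1 remove [lcbws,khyqv,npjy] add [ljofo] -> 5 lines: vwrz rrupo ljofo mmz ephju

Answer: vwrz
rrupo
ljofo
mmz
ephju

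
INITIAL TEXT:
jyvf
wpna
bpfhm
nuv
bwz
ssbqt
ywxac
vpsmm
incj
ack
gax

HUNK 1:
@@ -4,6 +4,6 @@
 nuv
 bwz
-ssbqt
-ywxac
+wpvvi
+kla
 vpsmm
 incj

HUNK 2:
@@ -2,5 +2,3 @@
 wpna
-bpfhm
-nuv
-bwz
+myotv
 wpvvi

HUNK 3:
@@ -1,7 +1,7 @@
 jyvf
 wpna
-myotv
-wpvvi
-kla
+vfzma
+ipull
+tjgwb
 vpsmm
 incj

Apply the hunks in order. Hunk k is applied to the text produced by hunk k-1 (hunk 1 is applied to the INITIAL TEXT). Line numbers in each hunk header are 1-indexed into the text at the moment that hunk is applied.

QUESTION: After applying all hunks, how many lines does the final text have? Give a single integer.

Hunk 1: at line 4 remove [ssbqt,ywxac] add [wpvvi,kla] -> 11 lines: jyvf wpna bpfhm nuv bwz wpvvi kla vpsmm incj ack gax
Hunk 2: at line 2 remove [bpfhm,nuv,bwz] add [myotv] -> 9 lines: jyvf wpna myotv wpvvi kla vpsmm incj ack gax
Hunk 3: at line 1 remove [myotv,wpvvi,kla] add [vfzma,ipull,tjgwb] -> 9 lines: jyvf wpna vfzma ipull tjgwb vpsmm incj ack gax
Final line count: 9

Answer: 9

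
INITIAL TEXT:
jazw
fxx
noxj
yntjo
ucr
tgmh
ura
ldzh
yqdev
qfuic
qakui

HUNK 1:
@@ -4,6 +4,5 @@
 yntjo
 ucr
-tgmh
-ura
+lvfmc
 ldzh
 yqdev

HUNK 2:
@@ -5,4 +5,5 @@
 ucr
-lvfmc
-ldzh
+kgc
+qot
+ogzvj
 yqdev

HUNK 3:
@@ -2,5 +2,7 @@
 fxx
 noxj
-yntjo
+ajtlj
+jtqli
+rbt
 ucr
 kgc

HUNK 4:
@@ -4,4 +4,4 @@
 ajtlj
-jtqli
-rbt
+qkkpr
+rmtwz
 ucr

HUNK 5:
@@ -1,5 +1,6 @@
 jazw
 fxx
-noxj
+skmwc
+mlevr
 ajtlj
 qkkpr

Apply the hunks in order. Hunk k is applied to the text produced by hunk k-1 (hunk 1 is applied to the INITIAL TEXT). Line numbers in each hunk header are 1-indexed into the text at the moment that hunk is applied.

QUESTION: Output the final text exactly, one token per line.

Answer: jazw
fxx
skmwc
mlevr
ajtlj
qkkpr
rmtwz
ucr
kgc
qot
ogzvj
yqdev
qfuic
qakui

Derivation:
Hunk 1: at line 4 remove [tgmh,ura] add [lvfmc] -> 10 lines: jazw fxx noxj yntjo ucr lvfmc ldzh yqdev qfuic qakui
Hunk 2: at line 5 remove [lvfmc,ldzh] add [kgc,qot,ogzvj] -> 11 lines: jazw fxx noxj yntjo ucr kgc qot ogzvj yqdev qfuic qakui
Hunk 3: at line 2 remove [yntjo] add [ajtlj,jtqli,rbt] -> 13 lines: jazw fxx noxj ajtlj jtqli rbt ucr kgc qot ogzvj yqdev qfuic qakui
Hunk 4: at line 4 remove [jtqli,rbt] add [qkkpr,rmtwz] -> 13 lines: jazw fxx noxj ajtlj qkkpr rmtwz ucr kgc qot ogzvj yqdev qfuic qakui
Hunk 5: at line 1 remove [noxj] add [skmwc,mlevr] -> 14 lines: jazw fxx skmwc mlevr ajtlj qkkpr rmtwz ucr kgc qot ogzvj yqdev qfuic qakui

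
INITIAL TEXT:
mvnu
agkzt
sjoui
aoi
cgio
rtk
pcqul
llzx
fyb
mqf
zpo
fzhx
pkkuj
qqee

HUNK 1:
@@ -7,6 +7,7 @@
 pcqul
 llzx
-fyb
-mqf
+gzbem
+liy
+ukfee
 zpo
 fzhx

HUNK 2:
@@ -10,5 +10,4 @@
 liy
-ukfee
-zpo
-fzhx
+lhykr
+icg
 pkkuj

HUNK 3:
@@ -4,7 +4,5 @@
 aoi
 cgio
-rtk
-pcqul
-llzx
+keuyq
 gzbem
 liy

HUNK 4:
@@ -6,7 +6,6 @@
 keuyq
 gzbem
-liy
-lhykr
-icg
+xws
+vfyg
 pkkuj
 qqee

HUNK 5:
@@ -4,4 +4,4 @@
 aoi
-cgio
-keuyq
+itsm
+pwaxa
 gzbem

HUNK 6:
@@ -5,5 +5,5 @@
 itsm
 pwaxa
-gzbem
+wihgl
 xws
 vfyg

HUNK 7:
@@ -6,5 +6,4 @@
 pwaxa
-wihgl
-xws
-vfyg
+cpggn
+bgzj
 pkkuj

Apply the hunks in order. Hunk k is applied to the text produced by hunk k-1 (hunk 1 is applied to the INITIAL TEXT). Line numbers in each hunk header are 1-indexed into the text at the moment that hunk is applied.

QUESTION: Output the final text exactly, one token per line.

Hunk 1: at line 7 remove [fyb,mqf] add [gzbem,liy,ukfee] -> 15 lines: mvnu agkzt sjoui aoi cgio rtk pcqul llzx gzbem liy ukfee zpo fzhx pkkuj qqee
Hunk 2: at line 10 remove [ukfee,zpo,fzhx] add [lhykr,icg] -> 14 lines: mvnu agkzt sjoui aoi cgio rtk pcqul llzx gzbem liy lhykr icg pkkuj qqee
Hunk 3: at line 4 remove [rtk,pcqul,llzx] add [keuyq] -> 12 lines: mvnu agkzt sjoui aoi cgio keuyq gzbem liy lhykr icg pkkuj qqee
Hunk 4: at line 6 remove [liy,lhykr,icg] add [xws,vfyg] -> 11 lines: mvnu agkzt sjoui aoi cgio keuyq gzbem xws vfyg pkkuj qqee
Hunk 5: at line 4 remove [cgio,keuyq] add [itsm,pwaxa] -> 11 lines: mvnu agkzt sjoui aoi itsm pwaxa gzbem xws vfyg pkkuj qqee
Hunk 6: at line 5 remove [gzbem] add [wihgl] -> 11 lines: mvnu agkzt sjoui aoi itsm pwaxa wihgl xws vfyg pkkuj qqee
Hunk 7: at line 6 remove [wihgl,xws,vfyg] add [cpggn,bgzj] -> 10 lines: mvnu agkzt sjoui aoi itsm pwaxa cpggn bgzj pkkuj qqee

Answer: mvnu
agkzt
sjoui
aoi
itsm
pwaxa
cpggn
bgzj
pkkuj
qqee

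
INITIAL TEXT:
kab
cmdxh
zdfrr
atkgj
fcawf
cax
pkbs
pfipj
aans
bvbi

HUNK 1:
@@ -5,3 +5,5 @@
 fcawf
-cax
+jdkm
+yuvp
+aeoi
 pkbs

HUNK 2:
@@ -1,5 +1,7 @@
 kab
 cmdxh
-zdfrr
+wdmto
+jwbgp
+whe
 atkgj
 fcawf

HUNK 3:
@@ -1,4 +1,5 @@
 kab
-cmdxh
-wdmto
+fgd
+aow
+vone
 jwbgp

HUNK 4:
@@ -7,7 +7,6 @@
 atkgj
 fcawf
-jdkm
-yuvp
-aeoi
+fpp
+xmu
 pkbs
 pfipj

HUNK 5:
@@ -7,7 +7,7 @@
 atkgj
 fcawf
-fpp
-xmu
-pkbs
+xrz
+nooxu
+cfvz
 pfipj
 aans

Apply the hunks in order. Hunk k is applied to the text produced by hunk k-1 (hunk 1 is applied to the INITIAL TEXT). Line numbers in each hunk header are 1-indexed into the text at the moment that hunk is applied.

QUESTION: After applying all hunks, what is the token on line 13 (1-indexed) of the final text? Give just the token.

Answer: aans

Derivation:
Hunk 1: at line 5 remove [cax] add [jdkm,yuvp,aeoi] -> 12 lines: kab cmdxh zdfrr atkgj fcawf jdkm yuvp aeoi pkbs pfipj aans bvbi
Hunk 2: at line 1 remove [zdfrr] add [wdmto,jwbgp,whe] -> 14 lines: kab cmdxh wdmto jwbgp whe atkgj fcawf jdkm yuvp aeoi pkbs pfipj aans bvbi
Hunk 3: at line 1 remove [cmdxh,wdmto] add [fgd,aow,vone] -> 15 lines: kab fgd aow vone jwbgp whe atkgj fcawf jdkm yuvp aeoi pkbs pfipj aans bvbi
Hunk 4: at line 7 remove [jdkm,yuvp,aeoi] add [fpp,xmu] -> 14 lines: kab fgd aow vone jwbgp whe atkgj fcawf fpp xmu pkbs pfipj aans bvbi
Hunk 5: at line 7 remove [fpp,xmu,pkbs] add [xrz,nooxu,cfvz] -> 14 lines: kab fgd aow vone jwbgp whe atkgj fcawf xrz nooxu cfvz pfipj aans bvbi
Final line 13: aans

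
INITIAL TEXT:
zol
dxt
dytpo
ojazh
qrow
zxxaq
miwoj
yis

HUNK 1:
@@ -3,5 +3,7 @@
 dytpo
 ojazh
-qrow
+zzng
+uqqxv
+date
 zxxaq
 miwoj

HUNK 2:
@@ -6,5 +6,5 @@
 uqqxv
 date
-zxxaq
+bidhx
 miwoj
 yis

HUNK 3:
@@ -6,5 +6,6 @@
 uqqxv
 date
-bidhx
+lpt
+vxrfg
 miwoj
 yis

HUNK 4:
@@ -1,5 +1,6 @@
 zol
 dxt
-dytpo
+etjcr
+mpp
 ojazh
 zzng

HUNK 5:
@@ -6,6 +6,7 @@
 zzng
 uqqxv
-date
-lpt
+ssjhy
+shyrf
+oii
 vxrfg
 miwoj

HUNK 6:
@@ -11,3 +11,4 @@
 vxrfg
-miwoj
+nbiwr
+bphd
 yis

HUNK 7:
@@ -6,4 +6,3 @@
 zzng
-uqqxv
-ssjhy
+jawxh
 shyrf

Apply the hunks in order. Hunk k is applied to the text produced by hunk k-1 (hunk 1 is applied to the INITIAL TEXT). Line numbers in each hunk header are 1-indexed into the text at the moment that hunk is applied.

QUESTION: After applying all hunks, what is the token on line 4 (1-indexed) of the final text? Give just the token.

Answer: mpp

Derivation:
Hunk 1: at line 3 remove [qrow] add [zzng,uqqxv,date] -> 10 lines: zol dxt dytpo ojazh zzng uqqxv date zxxaq miwoj yis
Hunk 2: at line 6 remove [zxxaq] add [bidhx] -> 10 lines: zol dxt dytpo ojazh zzng uqqxv date bidhx miwoj yis
Hunk 3: at line 6 remove [bidhx] add [lpt,vxrfg] -> 11 lines: zol dxt dytpo ojazh zzng uqqxv date lpt vxrfg miwoj yis
Hunk 4: at line 1 remove [dytpo] add [etjcr,mpp] -> 12 lines: zol dxt etjcr mpp ojazh zzng uqqxv date lpt vxrfg miwoj yis
Hunk 5: at line 6 remove [date,lpt] add [ssjhy,shyrf,oii] -> 13 lines: zol dxt etjcr mpp ojazh zzng uqqxv ssjhy shyrf oii vxrfg miwoj yis
Hunk 6: at line 11 remove [miwoj] add [nbiwr,bphd] -> 14 lines: zol dxt etjcr mpp ojazh zzng uqqxv ssjhy shyrf oii vxrfg nbiwr bphd yis
Hunk 7: at line 6 remove [uqqxv,ssjhy] add [jawxh] -> 13 lines: zol dxt etjcr mpp ojazh zzng jawxh shyrf oii vxrfg nbiwr bphd yis
Final line 4: mpp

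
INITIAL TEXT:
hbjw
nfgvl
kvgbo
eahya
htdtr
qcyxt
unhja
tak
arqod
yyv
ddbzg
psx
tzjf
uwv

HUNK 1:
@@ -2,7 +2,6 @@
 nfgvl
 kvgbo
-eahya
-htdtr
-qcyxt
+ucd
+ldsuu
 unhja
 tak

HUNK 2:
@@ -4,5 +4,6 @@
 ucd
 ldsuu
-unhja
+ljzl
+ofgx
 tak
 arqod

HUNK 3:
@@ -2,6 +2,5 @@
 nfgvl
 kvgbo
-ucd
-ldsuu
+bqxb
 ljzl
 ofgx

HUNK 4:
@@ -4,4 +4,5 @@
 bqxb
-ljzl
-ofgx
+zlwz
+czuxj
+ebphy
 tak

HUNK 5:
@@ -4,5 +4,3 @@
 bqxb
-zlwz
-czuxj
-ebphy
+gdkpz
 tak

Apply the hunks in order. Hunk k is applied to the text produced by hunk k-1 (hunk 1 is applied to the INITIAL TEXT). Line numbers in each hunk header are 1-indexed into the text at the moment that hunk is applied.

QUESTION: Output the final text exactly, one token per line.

Answer: hbjw
nfgvl
kvgbo
bqxb
gdkpz
tak
arqod
yyv
ddbzg
psx
tzjf
uwv

Derivation:
Hunk 1: at line 2 remove [eahya,htdtr,qcyxt] add [ucd,ldsuu] -> 13 lines: hbjw nfgvl kvgbo ucd ldsuu unhja tak arqod yyv ddbzg psx tzjf uwv
Hunk 2: at line 4 remove [unhja] add [ljzl,ofgx] -> 14 lines: hbjw nfgvl kvgbo ucd ldsuu ljzl ofgx tak arqod yyv ddbzg psx tzjf uwv
Hunk 3: at line 2 remove [ucd,ldsuu] add [bqxb] -> 13 lines: hbjw nfgvl kvgbo bqxb ljzl ofgx tak arqod yyv ddbzg psx tzjf uwv
Hunk 4: at line 4 remove [ljzl,ofgx] add [zlwz,czuxj,ebphy] -> 14 lines: hbjw nfgvl kvgbo bqxb zlwz czuxj ebphy tak arqod yyv ddbzg psx tzjf uwv
Hunk 5: at line 4 remove [zlwz,czuxj,ebphy] add [gdkpz] -> 12 lines: hbjw nfgvl kvgbo bqxb gdkpz tak arqod yyv ddbzg psx tzjf uwv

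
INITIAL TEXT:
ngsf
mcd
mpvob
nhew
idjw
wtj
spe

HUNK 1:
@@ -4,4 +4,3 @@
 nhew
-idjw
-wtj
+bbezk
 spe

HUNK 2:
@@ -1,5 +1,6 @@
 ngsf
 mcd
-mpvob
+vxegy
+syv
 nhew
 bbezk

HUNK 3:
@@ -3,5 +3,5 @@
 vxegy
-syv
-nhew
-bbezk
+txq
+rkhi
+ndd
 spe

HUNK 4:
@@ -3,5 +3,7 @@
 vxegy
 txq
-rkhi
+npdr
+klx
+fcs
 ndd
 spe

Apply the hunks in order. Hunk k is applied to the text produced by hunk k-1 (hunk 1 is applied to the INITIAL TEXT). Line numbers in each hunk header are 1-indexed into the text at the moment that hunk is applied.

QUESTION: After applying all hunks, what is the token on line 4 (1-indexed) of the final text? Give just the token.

Hunk 1: at line 4 remove [idjw,wtj] add [bbezk] -> 6 lines: ngsf mcd mpvob nhew bbezk spe
Hunk 2: at line 1 remove [mpvob] add [vxegy,syv] -> 7 lines: ngsf mcd vxegy syv nhew bbezk spe
Hunk 3: at line 3 remove [syv,nhew,bbezk] add [txq,rkhi,ndd] -> 7 lines: ngsf mcd vxegy txq rkhi ndd spe
Hunk 4: at line 3 remove [rkhi] add [npdr,klx,fcs] -> 9 lines: ngsf mcd vxegy txq npdr klx fcs ndd spe
Final line 4: txq

Answer: txq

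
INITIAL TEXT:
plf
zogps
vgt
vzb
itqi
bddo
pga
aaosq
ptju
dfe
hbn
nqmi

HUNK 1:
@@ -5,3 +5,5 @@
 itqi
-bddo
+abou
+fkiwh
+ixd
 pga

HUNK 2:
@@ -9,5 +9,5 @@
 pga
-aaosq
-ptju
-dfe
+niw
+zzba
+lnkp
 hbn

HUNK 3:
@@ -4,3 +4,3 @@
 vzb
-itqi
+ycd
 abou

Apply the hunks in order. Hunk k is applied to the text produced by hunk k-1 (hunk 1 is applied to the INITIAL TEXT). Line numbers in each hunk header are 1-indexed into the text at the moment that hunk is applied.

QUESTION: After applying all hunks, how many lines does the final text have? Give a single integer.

Hunk 1: at line 5 remove [bddo] add [abou,fkiwh,ixd] -> 14 lines: plf zogps vgt vzb itqi abou fkiwh ixd pga aaosq ptju dfe hbn nqmi
Hunk 2: at line 9 remove [aaosq,ptju,dfe] add [niw,zzba,lnkp] -> 14 lines: plf zogps vgt vzb itqi abou fkiwh ixd pga niw zzba lnkp hbn nqmi
Hunk 3: at line 4 remove [itqi] add [ycd] -> 14 lines: plf zogps vgt vzb ycd abou fkiwh ixd pga niw zzba lnkp hbn nqmi
Final line count: 14

Answer: 14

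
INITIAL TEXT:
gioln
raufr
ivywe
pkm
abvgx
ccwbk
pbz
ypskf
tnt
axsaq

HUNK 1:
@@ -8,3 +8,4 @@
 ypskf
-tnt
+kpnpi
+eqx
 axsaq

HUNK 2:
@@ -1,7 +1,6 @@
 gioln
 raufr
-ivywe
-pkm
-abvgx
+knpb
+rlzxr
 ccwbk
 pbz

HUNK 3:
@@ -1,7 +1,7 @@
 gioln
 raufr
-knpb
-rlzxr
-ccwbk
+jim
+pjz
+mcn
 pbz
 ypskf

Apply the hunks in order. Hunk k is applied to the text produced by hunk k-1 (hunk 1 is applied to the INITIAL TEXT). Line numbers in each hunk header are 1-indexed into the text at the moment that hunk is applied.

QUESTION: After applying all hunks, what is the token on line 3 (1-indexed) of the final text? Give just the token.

Answer: jim

Derivation:
Hunk 1: at line 8 remove [tnt] add [kpnpi,eqx] -> 11 lines: gioln raufr ivywe pkm abvgx ccwbk pbz ypskf kpnpi eqx axsaq
Hunk 2: at line 1 remove [ivywe,pkm,abvgx] add [knpb,rlzxr] -> 10 lines: gioln raufr knpb rlzxr ccwbk pbz ypskf kpnpi eqx axsaq
Hunk 3: at line 1 remove [knpb,rlzxr,ccwbk] add [jim,pjz,mcn] -> 10 lines: gioln raufr jim pjz mcn pbz ypskf kpnpi eqx axsaq
Final line 3: jim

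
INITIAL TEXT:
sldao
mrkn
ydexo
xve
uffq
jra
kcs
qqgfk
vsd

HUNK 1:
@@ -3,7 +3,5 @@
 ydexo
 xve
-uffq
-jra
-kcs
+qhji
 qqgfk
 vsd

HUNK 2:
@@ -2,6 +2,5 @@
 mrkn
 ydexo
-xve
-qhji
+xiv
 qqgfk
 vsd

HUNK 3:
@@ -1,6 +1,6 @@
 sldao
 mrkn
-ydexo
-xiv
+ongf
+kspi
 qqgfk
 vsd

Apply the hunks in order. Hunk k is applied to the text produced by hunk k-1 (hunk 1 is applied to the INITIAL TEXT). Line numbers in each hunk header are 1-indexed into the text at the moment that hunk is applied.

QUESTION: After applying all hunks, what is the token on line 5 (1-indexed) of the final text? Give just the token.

Hunk 1: at line 3 remove [uffq,jra,kcs] add [qhji] -> 7 lines: sldao mrkn ydexo xve qhji qqgfk vsd
Hunk 2: at line 2 remove [xve,qhji] add [xiv] -> 6 lines: sldao mrkn ydexo xiv qqgfk vsd
Hunk 3: at line 1 remove [ydexo,xiv] add [ongf,kspi] -> 6 lines: sldao mrkn ongf kspi qqgfk vsd
Final line 5: qqgfk

Answer: qqgfk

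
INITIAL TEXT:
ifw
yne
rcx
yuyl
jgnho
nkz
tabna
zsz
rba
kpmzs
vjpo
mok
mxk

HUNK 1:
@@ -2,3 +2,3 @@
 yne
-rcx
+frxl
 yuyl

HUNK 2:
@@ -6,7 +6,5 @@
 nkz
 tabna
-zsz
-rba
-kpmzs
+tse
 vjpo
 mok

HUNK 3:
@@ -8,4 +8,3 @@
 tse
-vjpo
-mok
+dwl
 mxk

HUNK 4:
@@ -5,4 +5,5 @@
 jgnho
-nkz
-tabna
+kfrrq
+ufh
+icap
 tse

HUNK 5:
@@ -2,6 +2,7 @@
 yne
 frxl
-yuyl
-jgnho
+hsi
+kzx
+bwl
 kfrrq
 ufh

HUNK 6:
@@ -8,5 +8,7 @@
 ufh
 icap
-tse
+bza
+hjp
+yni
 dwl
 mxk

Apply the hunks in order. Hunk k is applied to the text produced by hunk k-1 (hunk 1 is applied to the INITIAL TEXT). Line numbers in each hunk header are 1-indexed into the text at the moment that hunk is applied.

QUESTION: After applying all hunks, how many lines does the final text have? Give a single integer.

Hunk 1: at line 2 remove [rcx] add [frxl] -> 13 lines: ifw yne frxl yuyl jgnho nkz tabna zsz rba kpmzs vjpo mok mxk
Hunk 2: at line 6 remove [zsz,rba,kpmzs] add [tse] -> 11 lines: ifw yne frxl yuyl jgnho nkz tabna tse vjpo mok mxk
Hunk 3: at line 8 remove [vjpo,mok] add [dwl] -> 10 lines: ifw yne frxl yuyl jgnho nkz tabna tse dwl mxk
Hunk 4: at line 5 remove [nkz,tabna] add [kfrrq,ufh,icap] -> 11 lines: ifw yne frxl yuyl jgnho kfrrq ufh icap tse dwl mxk
Hunk 5: at line 2 remove [yuyl,jgnho] add [hsi,kzx,bwl] -> 12 lines: ifw yne frxl hsi kzx bwl kfrrq ufh icap tse dwl mxk
Hunk 6: at line 8 remove [tse] add [bza,hjp,yni] -> 14 lines: ifw yne frxl hsi kzx bwl kfrrq ufh icap bza hjp yni dwl mxk
Final line count: 14

Answer: 14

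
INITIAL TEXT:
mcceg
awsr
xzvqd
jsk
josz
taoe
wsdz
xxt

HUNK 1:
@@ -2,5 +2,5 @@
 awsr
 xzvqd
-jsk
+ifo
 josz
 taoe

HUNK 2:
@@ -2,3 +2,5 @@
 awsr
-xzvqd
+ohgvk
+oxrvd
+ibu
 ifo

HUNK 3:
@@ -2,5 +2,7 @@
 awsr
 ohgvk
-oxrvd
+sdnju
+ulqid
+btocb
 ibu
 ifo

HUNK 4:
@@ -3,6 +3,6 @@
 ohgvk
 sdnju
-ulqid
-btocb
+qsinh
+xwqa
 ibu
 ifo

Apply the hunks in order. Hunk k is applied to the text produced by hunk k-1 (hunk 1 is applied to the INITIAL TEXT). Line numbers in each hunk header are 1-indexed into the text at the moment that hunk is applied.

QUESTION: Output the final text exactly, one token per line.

Hunk 1: at line 2 remove [jsk] add [ifo] -> 8 lines: mcceg awsr xzvqd ifo josz taoe wsdz xxt
Hunk 2: at line 2 remove [xzvqd] add [ohgvk,oxrvd,ibu] -> 10 lines: mcceg awsr ohgvk oxrvd ibu ifo josz taoe wsdz xxt
Hunk 3: at line 2 remove [oxrvd] add [sdnju,ulqid,btocb] -> 12 lines: mcceg awsr ohgvk sdnju ulqid btocb ibu ifo josz taoe wsdz xxt
Hunk 4: at line 3 remove [ulqid,btocb] add [qsinh,xwqa] -> 12 lines: mcceg awsr ohgvk sdnju qsinh xwqa ibu ifo josz taoe wsdz xxt

Answer: mcceg
awsr
ohgvk
sdnju
qsinh
xwqa
ibu
ifo
josz
taoe
wsdz
xxt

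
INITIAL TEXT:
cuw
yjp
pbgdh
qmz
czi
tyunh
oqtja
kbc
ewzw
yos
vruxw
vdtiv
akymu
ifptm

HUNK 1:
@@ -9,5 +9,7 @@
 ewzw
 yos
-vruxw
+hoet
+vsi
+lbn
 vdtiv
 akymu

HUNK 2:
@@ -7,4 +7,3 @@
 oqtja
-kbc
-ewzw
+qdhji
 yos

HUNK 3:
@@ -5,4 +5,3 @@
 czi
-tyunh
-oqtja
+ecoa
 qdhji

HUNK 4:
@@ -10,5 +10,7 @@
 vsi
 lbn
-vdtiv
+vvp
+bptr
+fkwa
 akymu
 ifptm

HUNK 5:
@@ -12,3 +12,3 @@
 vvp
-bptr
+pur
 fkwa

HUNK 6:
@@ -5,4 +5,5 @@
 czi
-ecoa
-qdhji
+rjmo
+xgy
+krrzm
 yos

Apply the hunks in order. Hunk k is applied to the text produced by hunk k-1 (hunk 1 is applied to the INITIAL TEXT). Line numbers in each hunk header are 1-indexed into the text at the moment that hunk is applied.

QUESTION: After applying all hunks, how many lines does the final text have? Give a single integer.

Hunk 1: at line 9 remove [vruxw] add [hoet,vsi,lbn] -> 16 lines: cuw yjp pbgdh qmz czi tyunh oqtja kbc ewzw yos hoet vsi lbn vdtiv akymu ifptm
Hunk 2: at line 7 remove [kbc,ewzw] add [qdhji] -> 15 lines: cuw yjp pbgdh qmz czi tyunh oqtja qdhji yos hoet vsi lbn vdtiv akymu ifptm
Hunk 3: at line 5 remove [tyunh,oqtja] add [ecoa] -> 14 lines: cuw yjp pbgdh qmz czi ecoa qdhji yos hoet vsi lbn vdtiv akymu ifptm
Hunk 4: at line 10 remove [vdtiv] add [vvp,bptr,fkwa] -> 16 lines: cuw yjp pbgdh qmz czi ecoa qdhji yos hoet vsi lbn vvp bptr fkwa akymu ifptm
Hunk 5: at line 12 remove [bptr] add [pur] -> 16 lines: cuw yjp pbgdh qmz czi ecoa qdhji yos hoet vsi lbn vvp pur fkwa akymu ifptm
Hunk 6: at line 5 remove [ecoa,qdhji] add [rjmo,xgy,krrzm] -> 17 lines: cuw yjp pbgdh qmz czi rjmo xgy krrzm yos hoet vsi lbn vvp pur fkwa akymu ifptm
Final line count: 17

Answer: 17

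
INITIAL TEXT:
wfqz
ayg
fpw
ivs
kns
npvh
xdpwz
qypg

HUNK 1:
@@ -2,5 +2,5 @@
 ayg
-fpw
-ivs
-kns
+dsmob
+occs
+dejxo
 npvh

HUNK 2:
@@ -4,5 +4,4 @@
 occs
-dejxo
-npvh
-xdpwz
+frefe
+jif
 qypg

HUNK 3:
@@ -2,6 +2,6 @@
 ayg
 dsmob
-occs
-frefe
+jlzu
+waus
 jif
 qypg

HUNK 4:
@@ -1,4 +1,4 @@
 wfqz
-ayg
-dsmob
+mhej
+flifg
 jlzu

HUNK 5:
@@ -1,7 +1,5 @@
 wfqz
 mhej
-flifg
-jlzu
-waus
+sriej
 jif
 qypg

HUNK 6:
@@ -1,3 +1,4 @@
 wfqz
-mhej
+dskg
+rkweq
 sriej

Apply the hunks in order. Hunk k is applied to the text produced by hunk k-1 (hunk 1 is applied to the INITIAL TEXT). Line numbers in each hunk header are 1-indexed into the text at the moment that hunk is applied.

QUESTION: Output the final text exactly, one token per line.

Hunk 1: at line 2 remove [fpw,ivs,kns] add [dsmob,occs,dejxo] -> 8 lines: wfqz ayg dsmob occs dejxo npvh xdpwz qypg
Hunk 2: at line 4 remove [dejxo,npvh,xdpwz] add [frefe,jif] -> 7 lines: wfqz ayg dsmob occs frefe jif qypg
Hunk 3: at line 2 remove [occs,frefe] add [jlzu,waus] -> 7 lines: wfqz ayg dsmob jlzu waus jif qypg
Hunk 4: at line 1 remove [ayg,dsmob] add [mhej,flifg] -> 7 lines: wfqz mhej flifg jlzu waus jif qypg
Hunk 5: at line 1 remove [flifg,jlzu,waus] add [sriej] -> 5 lines: wfqz mhej sriej jif qypg
Hunk 6: at line 1 remove [mhej] add [dskg,rkweq] -> 6 lines: wfqz dskg rkweq sriej jif qypg

Answer: wfqz
dskg
rkweq
sriej
jif
qypg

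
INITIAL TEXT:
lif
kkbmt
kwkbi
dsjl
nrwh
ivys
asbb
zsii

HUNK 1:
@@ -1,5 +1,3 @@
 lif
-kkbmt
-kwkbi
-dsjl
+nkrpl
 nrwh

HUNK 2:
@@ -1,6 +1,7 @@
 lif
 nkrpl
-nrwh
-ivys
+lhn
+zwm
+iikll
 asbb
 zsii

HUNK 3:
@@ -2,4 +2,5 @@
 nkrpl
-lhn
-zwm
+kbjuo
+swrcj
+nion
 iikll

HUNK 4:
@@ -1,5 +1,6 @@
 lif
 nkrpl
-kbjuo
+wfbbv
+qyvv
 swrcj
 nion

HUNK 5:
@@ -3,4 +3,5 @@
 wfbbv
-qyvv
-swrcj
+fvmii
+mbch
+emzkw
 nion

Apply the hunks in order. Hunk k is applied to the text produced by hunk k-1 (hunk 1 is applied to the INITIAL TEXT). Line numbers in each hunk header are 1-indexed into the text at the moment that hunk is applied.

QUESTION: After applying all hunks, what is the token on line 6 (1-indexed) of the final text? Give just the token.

Hunk 1: at line 1 remove [kkbmt,kwkbi,dsjl] add [nkrpl] -> 6 lines: lif nkrpl nrwh ivys asbb zsii
Hunk 2: at line 1 remove [nrwh,ivys] add [lhn,zwm,iikll] -> 7 lines: lif nkrpl lhn zwm iikll asbb zsii
Hunk 3: at line 2 remove [lhn,zwm] add [kbjuo,swrcj,nion] -> 8 lines: lif nkrpl kbjuo swrcj nion iikll asbb zsii
Hunk 4: at line 1 remove [kbjuo] add [wfbbv,qyvv] -> 9 lines: lif nkrpl wfbbv qyvv swrcj nion iikll asbb zsii
Hunk 5: at line 3 remove [qyvv,swrcj] add [fvmii,mbch,emzkw] -> 10 lines: lif nkrpl wfbbv fvmii mbch emzkw nion iikll asbb zsii
Final line 6: emzkw

Answer: emzkw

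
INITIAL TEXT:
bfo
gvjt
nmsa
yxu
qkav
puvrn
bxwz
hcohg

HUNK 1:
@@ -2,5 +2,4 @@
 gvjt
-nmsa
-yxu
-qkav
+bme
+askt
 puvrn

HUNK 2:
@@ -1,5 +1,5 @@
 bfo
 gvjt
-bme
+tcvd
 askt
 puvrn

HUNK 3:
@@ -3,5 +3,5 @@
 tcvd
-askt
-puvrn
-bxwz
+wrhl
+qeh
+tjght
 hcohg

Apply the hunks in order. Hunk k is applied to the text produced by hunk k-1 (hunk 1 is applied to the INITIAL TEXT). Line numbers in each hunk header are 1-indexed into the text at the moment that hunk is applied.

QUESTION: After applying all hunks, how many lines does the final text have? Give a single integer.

Hunk 1: at line 2 remove [nmsa,yxu,qkav] add [bme,askt] -> 7 lines: bfo gvjt bme askt puvrn bxwz hcohg
Hunk 2: at line 1 remove [bme] add [tcvd] -> 7 lines: bfo gvjt tcvd askt puvrn bxwz hcohg
Hunk 3: at line 3 remove [askt,puvrn,bxwz] add [wrhl,qeh,tjght] -> 7 lines: bfo gvjt tcvd wrhl qeh tjght hcohg
Final line count: 7

Answer: 7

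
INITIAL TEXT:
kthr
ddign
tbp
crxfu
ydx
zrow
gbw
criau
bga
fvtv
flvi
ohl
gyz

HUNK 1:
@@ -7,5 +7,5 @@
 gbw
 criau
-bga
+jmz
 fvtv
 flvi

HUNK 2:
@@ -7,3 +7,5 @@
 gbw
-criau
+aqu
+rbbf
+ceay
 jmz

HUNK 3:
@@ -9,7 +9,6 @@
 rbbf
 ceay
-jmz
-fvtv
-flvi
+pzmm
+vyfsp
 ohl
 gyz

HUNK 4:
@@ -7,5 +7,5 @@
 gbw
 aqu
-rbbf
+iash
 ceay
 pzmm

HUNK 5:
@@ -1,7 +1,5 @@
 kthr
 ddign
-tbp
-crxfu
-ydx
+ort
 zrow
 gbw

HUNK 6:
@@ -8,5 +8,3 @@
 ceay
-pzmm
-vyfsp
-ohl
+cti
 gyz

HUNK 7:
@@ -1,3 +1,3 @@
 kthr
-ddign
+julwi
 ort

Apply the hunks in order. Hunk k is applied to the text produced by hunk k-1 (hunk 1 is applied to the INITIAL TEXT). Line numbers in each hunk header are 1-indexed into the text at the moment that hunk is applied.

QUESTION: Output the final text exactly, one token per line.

Answer: kthr
julwi
ort
zrow
gbw
aqu
iash
ceay
cti
gyz

Derivation:
Hunk 1: at line 7 remove [bga] add [jmz] -> 13 lines: kthr ddign tbp crxfu ydx zrow gbw criau jmz fvtv flvi ohl gyz
Hunk 2: at line 7 remove [criau] add [aqu,rbbf,ceay] -> 15 lines: kthr ddign tbp crxfu ydx zrow gbw aqu rbbf ceay jmz fvtv flvi ohl gyz
Hunk 3: at line 9 remove [jmz,fvtv,flvi] add [pzmm,vyfsp] -> 14 lines: kthr ddign tbp crxfu ydx zrow gbw aqu rbbf ceay pzmm vyfsp ohl gyz
Hunk 4: at line 7 remove [rbbf] add [iash] -> 14 lines: kthr ddign tbp crxfu ydx zrow gbw aqu iash ceay pzmm vyfsp ohl gyz
Hunk 5: at line 1 remove [tbp,crxfu,ydx] add [ort] -> 12 lines: kthr ddign ort zrow gbw aqu iash ceay pzmm vyfsp ohl gyz
Hunk 6: at line 8 remove [pzmm,vyfsp,ohl] add [cti] -> 10 lines: kthr ddign ort zrow gbw aqu iash ceay cti gyz
Hunk 7: at line 1 remove [ddign] add [julwi] -> 10 lines: kthr julwi ort zrow gbw aqu iash ceay cti gyz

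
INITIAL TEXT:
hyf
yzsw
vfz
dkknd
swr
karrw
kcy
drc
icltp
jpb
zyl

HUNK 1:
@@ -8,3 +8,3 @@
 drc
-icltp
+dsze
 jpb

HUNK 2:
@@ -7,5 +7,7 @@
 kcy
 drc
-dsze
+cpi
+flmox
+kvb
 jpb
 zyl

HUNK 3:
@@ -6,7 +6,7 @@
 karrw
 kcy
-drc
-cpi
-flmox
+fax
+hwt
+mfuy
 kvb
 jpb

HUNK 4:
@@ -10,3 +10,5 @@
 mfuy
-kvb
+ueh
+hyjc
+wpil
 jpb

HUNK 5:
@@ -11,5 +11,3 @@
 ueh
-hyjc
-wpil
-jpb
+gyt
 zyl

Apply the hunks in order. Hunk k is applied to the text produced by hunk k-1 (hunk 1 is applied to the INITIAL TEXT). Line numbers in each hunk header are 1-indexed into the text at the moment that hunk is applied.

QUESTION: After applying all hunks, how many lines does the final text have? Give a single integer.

Hunk 1: at line 8 remove [icltp] add [dsze] -> 11 lines: hyf yzsw vfz dkknd swr karrw kcy drc dsze jpb zyl
Hunk 2: at line 7 remove [dsze] add [cpi,flmox,kvb] -> 13 lines: hyf yzsw vfz dkknd swr karrw kcy drc cpi flmox kvb jpb zyl
Hunk 3: at line 6 remove [drc,cpi,flmox] add [fax,hwt,mfuy] -> 13 lines: hyf yzsw vfz dkknd swr karrw kcy fax hwt mfuy kvb jpb zyl
Hunk 4: at line 10 remove [kvb] add [ueh,hyjc,wpil] -> 15 lines: hyf yzsw vfz dkknd swr karrw kcy fax hwt mfuy ueh hyjc wpil jpb zyl
Hunk 5: at line 11 remove [hyjc,wpil,jpb] add [gyt] -> 13 lines: hyf yzsw vfz dkknd swr karrw kcy fax hwt mfuy ueh gyt zyl
Final line count: 13

Answer: 13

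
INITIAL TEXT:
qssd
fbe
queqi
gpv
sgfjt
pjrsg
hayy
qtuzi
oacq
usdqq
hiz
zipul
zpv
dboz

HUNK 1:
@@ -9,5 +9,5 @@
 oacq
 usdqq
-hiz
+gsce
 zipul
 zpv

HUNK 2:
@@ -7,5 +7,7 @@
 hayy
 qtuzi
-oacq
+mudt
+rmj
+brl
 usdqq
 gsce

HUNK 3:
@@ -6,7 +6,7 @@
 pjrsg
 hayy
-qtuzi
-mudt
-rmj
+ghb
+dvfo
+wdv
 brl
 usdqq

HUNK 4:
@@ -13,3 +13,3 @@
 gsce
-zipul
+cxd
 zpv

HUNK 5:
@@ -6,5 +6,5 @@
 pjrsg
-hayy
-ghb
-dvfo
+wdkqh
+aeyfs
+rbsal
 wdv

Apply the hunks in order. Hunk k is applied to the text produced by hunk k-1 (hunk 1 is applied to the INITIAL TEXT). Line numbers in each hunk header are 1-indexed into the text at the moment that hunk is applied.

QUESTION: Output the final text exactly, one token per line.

Hunk 1: at line 9 remove [hiz] add [gsce] -> 14 lines: qssd fbe queqi gpv sgfjt pjrsg hayy qtuzi oacq usdqq gsce zipul zpv dboz
Hunk 2: at line 7 remove [oacq] add [mudt,rmj,brl] -> 16 lines: qssd fbe queqi gpv sgfjt pjrsg hayy qtuzi mudt rmj brl usdqq gsce zipul zpv dboz
Hunk 3: at line 6 remove [qtuzi,mudt,rmj] add [ghb,dvfo,wdv] -> 16 lines: qssd fbe queqi gpv sgfjt pjrsg hayy ghb dvfo wdv brl usdqq gsce zipul zpv dboz
Hunk 4: at line 13 remove [zipul] add [cxd] -> 16 lines: qssd fbe queqi gpv sgfjt pjrsg hayy ghb dvfo wdv brl usdqq gsce cxd zpv dboz
Hunk 5: at line 6 remove [hayy,ghb,dvfo] add [wdkqh,aeyfs,rbsal] -> 16 lines: qssd fbe queqi gpv sgfjt pjrsg wdkqh aeyfs rbsal wdv brl usdqq gsce cxd zpv dboz

Answer: qssd
fbe
queqi
gpv
sgfjt
pjrsg
wdkqh
aeyfs
rbsal
wdv
brl
usdqq
gsce
cxd
zpv
dboz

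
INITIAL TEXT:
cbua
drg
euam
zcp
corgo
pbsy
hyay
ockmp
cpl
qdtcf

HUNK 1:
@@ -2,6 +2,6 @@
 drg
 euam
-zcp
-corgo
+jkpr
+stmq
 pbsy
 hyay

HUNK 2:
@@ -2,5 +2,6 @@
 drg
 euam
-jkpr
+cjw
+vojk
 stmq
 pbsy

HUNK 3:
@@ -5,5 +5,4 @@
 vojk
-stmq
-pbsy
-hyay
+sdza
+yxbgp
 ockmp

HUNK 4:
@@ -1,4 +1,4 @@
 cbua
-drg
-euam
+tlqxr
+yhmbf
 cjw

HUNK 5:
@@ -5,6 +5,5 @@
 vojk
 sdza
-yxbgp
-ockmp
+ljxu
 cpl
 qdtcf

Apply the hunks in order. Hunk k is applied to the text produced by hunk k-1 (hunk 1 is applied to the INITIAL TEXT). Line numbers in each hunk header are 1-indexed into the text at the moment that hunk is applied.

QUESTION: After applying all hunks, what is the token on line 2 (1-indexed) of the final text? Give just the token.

Hunk 1: at line 2 remove [zcp,corgo] add [jkpr,stmq] -> 10 lines: cbua drg euam jkpr stmq pbsy hyay ockmp cpl qdtcf
Hunk 2: at line 2 remove [jkpr] add [cjw,vojk] -> 11 lines: cbua drg euam cjw vojk stmq pbsy hyay ockmp cpl qdtcf
Hunk 3: at line 5 remove [stmq,pbsy,hyay] add [sdza,yxbgp] -> 10 lines: cbua drg euam cjw vojk sdza yxbgp ockmp cpl qdtcf
Hunk 4: at line 1 remove [drg,euam] add [tlqxr,yhmbf] -> 10 lines: cbua tlqxr yhmbf cjw vojk sdza yxbgp ockmp cpl qdtcf
Hunk 5: at line 5 remove [yxbgp,ockmp] add [ljxu] -> 9 lines: cbua tlqxr yhmbf cjw vojk sdza ljxu cpl qdtcf
Final line 2: tlqxr

Answer: tlqxr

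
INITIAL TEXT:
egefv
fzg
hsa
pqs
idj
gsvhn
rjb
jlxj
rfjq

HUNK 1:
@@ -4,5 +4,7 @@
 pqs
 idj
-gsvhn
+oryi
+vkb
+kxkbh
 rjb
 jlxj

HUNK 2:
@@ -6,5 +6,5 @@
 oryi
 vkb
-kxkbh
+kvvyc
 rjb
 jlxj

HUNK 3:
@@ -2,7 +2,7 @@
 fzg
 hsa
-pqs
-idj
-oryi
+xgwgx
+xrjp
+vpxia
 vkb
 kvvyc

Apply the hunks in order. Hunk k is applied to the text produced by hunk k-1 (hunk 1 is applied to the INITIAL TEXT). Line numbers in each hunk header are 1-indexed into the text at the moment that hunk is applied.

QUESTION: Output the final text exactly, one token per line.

Answer: egefv
fzg
hsa
xgwgx
xrjp
vpxia
vkb
kvvyc
rjb
jlxj
rfjq

Derivation:
Hunk 1: at line 4 remove [gsvhn] add [oryi,vkb,kxkbh] -> 11 lines: egefv fzg hsa pqs idj oryi vkb kxkbh rjb jlxj rfjq
Hunk 2: at line 6 remove [kxkbh] add [kvvyc] -> 11 lines: egefv fzg hsa pqs idj oryi vkb kvvyc rjb jlxj rfjq
Hunk 3: at line 2 remove [pqs,idj,oryi] add [xgwgx,xrjp,vpxia] -> 11 lines: egefv fzg hsa xgwgx xrjp vpxia vkb kvvyc rjb jlxj rfjq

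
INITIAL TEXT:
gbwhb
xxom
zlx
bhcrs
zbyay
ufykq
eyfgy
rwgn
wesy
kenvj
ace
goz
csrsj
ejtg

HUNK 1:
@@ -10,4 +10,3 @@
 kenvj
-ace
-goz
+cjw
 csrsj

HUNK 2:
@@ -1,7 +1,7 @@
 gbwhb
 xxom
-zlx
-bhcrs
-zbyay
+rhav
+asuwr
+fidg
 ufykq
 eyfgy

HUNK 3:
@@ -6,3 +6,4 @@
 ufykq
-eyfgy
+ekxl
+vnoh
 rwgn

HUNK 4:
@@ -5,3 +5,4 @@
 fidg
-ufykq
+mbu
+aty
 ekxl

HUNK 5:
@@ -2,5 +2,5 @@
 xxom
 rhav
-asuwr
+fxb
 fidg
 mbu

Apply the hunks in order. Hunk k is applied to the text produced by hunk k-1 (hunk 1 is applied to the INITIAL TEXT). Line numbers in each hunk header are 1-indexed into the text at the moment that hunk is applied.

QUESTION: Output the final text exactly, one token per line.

Hunk 1: at line 10 remove [ace,goz] add [cjw] -> 13 lines: gbwhb xxom zlx bhcrs zbyay ufykq eyfgy rwgn wesy kenvj cjw csrsj ejtg
Hunk 2: at line 1 remove [zlx,bhcrs,zbyay] add [rhav,asuwr,fidg] -> 13 lines: gbwhb xxom rhav asuwr fidg ufykq eyfgy rwgn wesy kenvj cjw csrsj ejtg
Hunk 3: at line 6 remove [eyfgy] add [ekxl,vnoh] -> 14 lines: gbwhb xxom rhav asuwr fidg ufykq ekxl vnoh rwgn wesy kenvj cjw csrsj ejtg
Hunk 4: at line 5 remove [ufykq] add [mbu,aty] -> 15 lines: gbwhb xxom rhav asuwr fidg mbu aty ekxl vnoh rwgn wesy kenvj cjw csrsj ejtg
Hunk 5: at line 2 remove [asuwr] add [fxb] -> 15 lines: gbwhb xxom rhav fxb fidg mbu aty ekxl vnoh rwgn wesy kenvj cjw csrsj ejtg

Answer: gbwhb
xxom
rhav
fxb
fidg
mbu
aty
ekxl
vnoh
rwgn
wesy
kenvj
cjw
csrsj
ejtg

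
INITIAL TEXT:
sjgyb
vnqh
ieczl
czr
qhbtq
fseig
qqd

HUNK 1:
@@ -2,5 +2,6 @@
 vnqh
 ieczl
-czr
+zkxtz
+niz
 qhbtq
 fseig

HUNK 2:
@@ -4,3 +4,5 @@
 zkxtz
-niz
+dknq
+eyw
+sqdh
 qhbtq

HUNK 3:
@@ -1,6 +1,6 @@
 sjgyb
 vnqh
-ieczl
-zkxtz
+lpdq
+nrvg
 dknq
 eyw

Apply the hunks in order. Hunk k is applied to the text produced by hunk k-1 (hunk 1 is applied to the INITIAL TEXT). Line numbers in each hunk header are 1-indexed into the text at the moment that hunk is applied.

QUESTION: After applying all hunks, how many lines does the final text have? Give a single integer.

Hunk 1: at line 2 remove [czr] add [zkxtz,niz] -> 8 lines: sjgyb vnqh ieczl zkxtz niz qhbtq fseig qqd
Hunk 2: at line 4 remove [niz] add [dknq,eyw,sqdh] -> 10 lines: sjgyb vnqh ieczl zkxtz dknq eyw sqdh qhbtq fseig qqd
Hunk 3: at line 1 remove [ieczl,zkxtz] add [lpdq,nrvg] -> 10 lines: sjgyb vnqh lpdq nrvg dknq eyw sqdh qhbtq fseig qqd
Final line count: 10

Answer: 10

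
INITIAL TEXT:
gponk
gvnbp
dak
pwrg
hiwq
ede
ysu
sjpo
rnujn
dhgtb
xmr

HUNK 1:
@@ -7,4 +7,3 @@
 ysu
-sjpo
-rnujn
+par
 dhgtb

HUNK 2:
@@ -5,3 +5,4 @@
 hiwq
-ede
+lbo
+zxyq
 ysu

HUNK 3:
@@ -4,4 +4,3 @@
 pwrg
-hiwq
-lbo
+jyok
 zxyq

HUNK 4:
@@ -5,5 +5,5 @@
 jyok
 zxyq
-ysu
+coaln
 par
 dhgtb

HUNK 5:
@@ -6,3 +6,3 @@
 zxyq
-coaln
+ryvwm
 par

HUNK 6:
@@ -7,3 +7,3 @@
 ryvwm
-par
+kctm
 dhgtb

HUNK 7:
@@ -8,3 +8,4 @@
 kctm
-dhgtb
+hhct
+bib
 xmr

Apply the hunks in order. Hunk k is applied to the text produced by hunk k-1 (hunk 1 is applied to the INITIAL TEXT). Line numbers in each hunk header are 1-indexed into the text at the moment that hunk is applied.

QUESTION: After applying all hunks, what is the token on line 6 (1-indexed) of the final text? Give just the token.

Answer: zxyq

Derivation:
Hunk 1: at line 7 remove [sjpo,rnujn] add [par] -> 10 lines: gponk gvnbp dak pwrg hiwq ede ysu par dhgtb xmr
Hunk 2: at line 5 remove [ede] add [lbo,zxyq] -> 11 lines: gponk gvnbp dak pwrg hiwq lbo zxyq ysu par dhgtb xmr
Hunk 3: at line 4 remove [hiwq,lbo] add [jyok] -> 10 lines: gponk gvnbp dak pwrg jyok zxyq ysu par dhgtb xmr
Hunk 4: at line 5 remove [ysu] add [coaln] -> 10 lines: gponk gvnbp dak pwrg jyok zxyq coaln par dhgtb xmr
Hunk 5: at line 6 remove [coaln] add [ryvwm] -> 10 lines: gponk gvnbp dak pwrg jyok zxyq ryvwm par dhgtb xmr
Hunk 6: at line 7 remove [par] add [kctm] -> 10 lines: gponk gvnbp dak pwrg jyok zxyq ryvwm kctm dhgtb xmr
Hunk 7: at line 8 remove [dhgtb] add [hhct,bib] -> 11 lines: gponk gvnbp dak pwrg jyok zxyq ryvwm kctm hhct bib xmr
Final line 6: zxyq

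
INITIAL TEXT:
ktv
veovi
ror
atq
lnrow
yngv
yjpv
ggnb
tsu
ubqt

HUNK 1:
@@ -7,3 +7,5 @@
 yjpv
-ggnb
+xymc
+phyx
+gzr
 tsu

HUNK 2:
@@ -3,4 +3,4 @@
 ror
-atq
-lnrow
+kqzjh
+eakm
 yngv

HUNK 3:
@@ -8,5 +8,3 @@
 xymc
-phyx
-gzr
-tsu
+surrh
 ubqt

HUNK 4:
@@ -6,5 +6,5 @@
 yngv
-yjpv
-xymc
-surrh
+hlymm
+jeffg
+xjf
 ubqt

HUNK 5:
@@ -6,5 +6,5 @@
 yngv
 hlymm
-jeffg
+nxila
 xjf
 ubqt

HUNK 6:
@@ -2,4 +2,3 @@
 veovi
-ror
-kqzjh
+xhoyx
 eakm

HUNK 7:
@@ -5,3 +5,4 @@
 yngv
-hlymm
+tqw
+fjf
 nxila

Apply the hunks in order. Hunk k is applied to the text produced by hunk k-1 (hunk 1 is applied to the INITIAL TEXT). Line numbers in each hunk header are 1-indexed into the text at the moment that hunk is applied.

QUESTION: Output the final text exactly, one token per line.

Answer: ktv
veovi
xhoyx
eakm
yngv
tqw
fjf
nxila
xjf
ubqt

Derivation:
Hunk 1: at line 7 remove [ggnb] add [xymc,phyx,gzr] -> 12 lines: ktv veovi ror atq lnrow yngv yjpv xymc phyx gzr tsu ubqt
Hunk 2: at line 3 remove [atq,lnrow] add [kqzjh,eakm] -> 12 lines: ktv veovi ror kqzjh eakm yngv yjpv xymc phyx gzr tsu ubqt
Hunk 3: at line 8 remove [phyx,gzr,tsu] add [surrh] -> 10 lines: ktv veovi ror kqzjh eakm yngv yjpv xymc surrh ubqt
Hunk 4: at line 6 remove [yjpv,xymc,surrh] add [hlymm,jeffg,xjf] -> 10 lines: ktv veovi ror kqzjh eakm yngv hlymm jeffg xjf ubqt
Hunk 5: at line 6 remove [jeffg] add [nxila] -> 10 lines: ktv veovi ror kqzjh eakm yngv hlymm nxila xjf ubqt
Hunk 6: at line 2 remove [ror,kqzjh] add [xhoyx] -> 9 lines: ktv veovi xhoyx eakm yngv hlymm nxila xjf ubqt
Hunk 7: at line 5 remove [hlymm] add [tqw,fjf] -> 10 lines: ktv veovi xhoyx eakm yngv tqw fjf nxila xjf ubqt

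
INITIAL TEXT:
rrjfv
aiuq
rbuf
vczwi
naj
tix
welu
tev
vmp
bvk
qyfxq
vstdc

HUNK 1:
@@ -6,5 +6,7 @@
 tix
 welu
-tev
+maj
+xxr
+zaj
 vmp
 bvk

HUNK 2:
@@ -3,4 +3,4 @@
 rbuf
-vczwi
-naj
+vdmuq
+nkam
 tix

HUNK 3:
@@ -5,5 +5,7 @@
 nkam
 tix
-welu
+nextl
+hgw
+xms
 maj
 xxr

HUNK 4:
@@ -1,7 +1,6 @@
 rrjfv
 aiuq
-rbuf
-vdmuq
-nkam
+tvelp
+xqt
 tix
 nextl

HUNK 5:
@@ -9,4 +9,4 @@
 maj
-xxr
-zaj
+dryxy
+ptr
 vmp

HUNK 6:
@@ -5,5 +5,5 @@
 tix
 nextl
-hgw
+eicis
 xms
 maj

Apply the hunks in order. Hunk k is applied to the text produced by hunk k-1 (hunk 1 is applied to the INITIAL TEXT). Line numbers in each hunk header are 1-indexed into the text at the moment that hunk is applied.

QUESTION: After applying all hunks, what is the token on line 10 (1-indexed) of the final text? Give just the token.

Answer: dryxy

Derivation:
Hunk 1: at line 6 remove [tev] add [maj,xxr,zaj] -> 14 lines: rrjfv aiuq rbuf vczwi naj tix welu maj xxr zaj vmp bvk qyfxq vstdc
Hunk 2: at line 3 remove [vczwi,naj] add [vdmuq,nkam] -> 14 lines: rrjfv aiuq rbuf vdmuq nkam tix welu maj xxr zaj vmp bvk qyfxq vstdc
Hunk 3: at line 5 remove [welu] add [nextl,hgw,xms] -> 16 lines: rrjfv aiuq rbuf vdmuq nkam tix nextl hgw xms maj xxr zaj vmp bvk qyfxq vstdc
Hunk 4: at line 1 remove [rbuf,vdmuq,nkam] add [tvelp,xqt] -> 15 lines: rrjfv aiuq tvelp xqt tix nextl hgw xms maj xxr zaj vmp bvk qyfxq vstdc
Hunk 5: at line 9 remove [xxr,zaj] add [dryxy,ptr] -> 15 lines: rrjfv aiuq tvelp xqt tix nextl hgw xms maj dryxy ptr vmp bvk qyfxq vstdc
Hunk 6: at line 5 remove [hgw] add [eicis] -> 15 lines: rrjfv aiuq tvelp xqt tix nextl eicis xms maj dryxy ptr vmp bvk qyfxq vstdc
Final line 10: dryxy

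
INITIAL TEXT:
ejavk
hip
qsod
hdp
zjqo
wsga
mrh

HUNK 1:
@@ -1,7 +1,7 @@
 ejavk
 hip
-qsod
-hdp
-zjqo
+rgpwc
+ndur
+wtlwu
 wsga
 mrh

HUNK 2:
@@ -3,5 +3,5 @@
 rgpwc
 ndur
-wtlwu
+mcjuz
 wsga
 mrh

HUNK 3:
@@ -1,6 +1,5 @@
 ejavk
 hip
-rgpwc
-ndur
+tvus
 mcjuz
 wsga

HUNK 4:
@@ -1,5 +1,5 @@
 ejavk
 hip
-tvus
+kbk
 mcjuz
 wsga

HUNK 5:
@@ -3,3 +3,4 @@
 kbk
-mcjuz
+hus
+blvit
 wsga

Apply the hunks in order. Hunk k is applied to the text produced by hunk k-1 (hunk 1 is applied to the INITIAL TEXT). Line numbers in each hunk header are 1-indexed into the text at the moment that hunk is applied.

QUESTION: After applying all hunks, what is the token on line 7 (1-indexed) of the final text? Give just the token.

Hunk 1: at line 1 remove [qsod,hdp,zjqo] add [rgpwc,ndur,wtlwu] -> 7 lines: ejavk hip rgpwc ndur wtlwu wsga mrh
Hunk 2: at line 3 remove [wtlwu] add [mcjuz] -> 7 lines: ejavk hip rgpwc ndur mcjuz wsga mrh
Hunk 3: at line 1 remove [rgpwc,ndur] add [tvus] -> 6 lines: ejavk hip tvus mcjuz wsga mrh
Hunk 4: at line 1 remove [tvus] add [kbk] -> 6 lines: ejavk hip kbk mcjuz wsga mrh
Hunk 5: at line 3 remove [mcjuz] add [hus,blvit] -> 7 lines: ejavk hip kbk hus blvit wsga mrh
Final line 7: mrh

Answer: mrh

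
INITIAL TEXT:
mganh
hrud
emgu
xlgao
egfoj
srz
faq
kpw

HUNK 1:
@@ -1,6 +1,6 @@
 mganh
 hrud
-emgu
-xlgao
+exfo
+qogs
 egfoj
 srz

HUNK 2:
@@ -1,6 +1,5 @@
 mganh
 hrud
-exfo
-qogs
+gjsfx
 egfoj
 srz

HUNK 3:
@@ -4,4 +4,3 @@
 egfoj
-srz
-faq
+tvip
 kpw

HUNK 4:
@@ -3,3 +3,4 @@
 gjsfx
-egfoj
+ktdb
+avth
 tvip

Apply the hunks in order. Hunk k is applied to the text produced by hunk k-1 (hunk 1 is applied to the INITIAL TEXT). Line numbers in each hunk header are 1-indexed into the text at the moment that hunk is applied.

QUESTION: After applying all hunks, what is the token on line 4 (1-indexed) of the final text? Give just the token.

Answer: ktdb

Derivation:
Hunk 1: at line 1 remove [emgu,xlgao] add [exfo,qogs] -> 8 lines: mganh hrud exfo qogs egfoj srz faq kpw
Hunk 2: at line 1 remove [exfo,qogs] add [gjsfx] -> 7 lines: mganh hrud gjsfx egfoj srz faq kpw
Hunk 3: at line 4 remove [srz,faq] add [tvip] -> 6 lines: mganh hrud gjsfx egfoj tvip kpw
Hunk 4: at line 3 remove [egfoj] add [ktdb,avth] -> 7 lines: mganh hrud gjsfx ktdb avth tvip kpw
Final line 4: ktdb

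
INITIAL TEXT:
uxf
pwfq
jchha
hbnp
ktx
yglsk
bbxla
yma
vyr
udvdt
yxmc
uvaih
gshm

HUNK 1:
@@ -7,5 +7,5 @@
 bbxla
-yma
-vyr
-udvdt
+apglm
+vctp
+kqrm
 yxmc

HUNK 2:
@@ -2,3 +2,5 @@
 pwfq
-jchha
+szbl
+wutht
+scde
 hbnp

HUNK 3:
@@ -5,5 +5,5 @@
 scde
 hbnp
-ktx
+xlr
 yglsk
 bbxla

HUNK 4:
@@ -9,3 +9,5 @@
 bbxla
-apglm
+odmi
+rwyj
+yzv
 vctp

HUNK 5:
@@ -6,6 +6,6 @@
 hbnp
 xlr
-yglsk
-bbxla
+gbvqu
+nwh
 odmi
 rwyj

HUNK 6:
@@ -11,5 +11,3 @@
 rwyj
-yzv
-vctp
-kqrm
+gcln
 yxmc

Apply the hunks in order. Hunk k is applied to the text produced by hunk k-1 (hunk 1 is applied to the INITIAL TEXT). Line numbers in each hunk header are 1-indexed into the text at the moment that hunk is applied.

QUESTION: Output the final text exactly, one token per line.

Hunk 1: at line 7 remove [yma,vyr,udvdt] add [apglm,vctp,kqrm] -> 13 lines: uxf pwfq jchha hbnp ktx yglsk bbxla apglm vctp kqrm yxmc uvaih gshm
Hunk 2: at line 2 remove [jchha] add [szbl,wutht,scde] -> 15 lines: uxf pwfq szbl wutht scde hbnp ktx yglsk bbxla apglm vctp kqrm yxmc uvaih gshm
Hunk 3: at line 5 remove [ktx] add [xlr] -> 15 lines: uxf pwfq szbl wutht scde hbnp xlr yglsk bbxla apglm vctp kqrm yxmc uvaih gshm
Hunk 4: at line 9 remove [apglm] add [odmi,rwyj,yzv] -> 17 lines: uxf pwfq szbl wutht scde hbnp xlr yglsk bbxla odmi rwyj yzv vctp kqrm yxmc uvaih gshm
Hunk 5: at line 6 remove [yglsk,bbxla] add [gbvqu,nwh] -> 17 lines: uxf pwfq szbl wutht scde hbnp xlr gbvqu nwh odmi rwyj yzv vctp kqrm yxmc uvaih gshm
Hunk 6: at line 11 remove [yzv,vctp,kqrm] add [gcln] -> 15 lines: uxf pwfq szbl wutht scde hbnp xlr gbvqu nwh odmi rwyj gcln yxmc uvaih gshm

Answer: uxf
pwfq
szbl
wutht
scde
hbnp
xlr
gbvqu
nwh
odmi
rwyj
gcln
yxmc
uvaih
gshm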